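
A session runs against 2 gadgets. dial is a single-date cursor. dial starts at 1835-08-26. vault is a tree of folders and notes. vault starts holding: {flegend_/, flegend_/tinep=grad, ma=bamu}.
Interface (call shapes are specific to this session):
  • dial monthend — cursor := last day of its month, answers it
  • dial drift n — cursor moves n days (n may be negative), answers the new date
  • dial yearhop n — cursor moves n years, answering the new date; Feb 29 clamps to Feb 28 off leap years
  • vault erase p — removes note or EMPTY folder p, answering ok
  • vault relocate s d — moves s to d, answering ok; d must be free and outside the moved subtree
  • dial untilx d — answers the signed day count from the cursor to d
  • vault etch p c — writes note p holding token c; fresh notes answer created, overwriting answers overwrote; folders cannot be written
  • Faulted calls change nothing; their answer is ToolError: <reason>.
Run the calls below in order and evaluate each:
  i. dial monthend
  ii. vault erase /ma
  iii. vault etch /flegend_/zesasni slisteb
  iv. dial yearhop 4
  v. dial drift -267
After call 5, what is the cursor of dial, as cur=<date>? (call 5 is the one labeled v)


Answer: cur=1838-12-07

Derivation:
> dial monthend
= 1835-08-31
> vault erase p=/ma
= ok
> vault etch p=/flegend_/zesasni c=slisteb
= created
> dial yearhop n=4
= 1839-08-31
> dial drift n=-267
= 1838-12-07


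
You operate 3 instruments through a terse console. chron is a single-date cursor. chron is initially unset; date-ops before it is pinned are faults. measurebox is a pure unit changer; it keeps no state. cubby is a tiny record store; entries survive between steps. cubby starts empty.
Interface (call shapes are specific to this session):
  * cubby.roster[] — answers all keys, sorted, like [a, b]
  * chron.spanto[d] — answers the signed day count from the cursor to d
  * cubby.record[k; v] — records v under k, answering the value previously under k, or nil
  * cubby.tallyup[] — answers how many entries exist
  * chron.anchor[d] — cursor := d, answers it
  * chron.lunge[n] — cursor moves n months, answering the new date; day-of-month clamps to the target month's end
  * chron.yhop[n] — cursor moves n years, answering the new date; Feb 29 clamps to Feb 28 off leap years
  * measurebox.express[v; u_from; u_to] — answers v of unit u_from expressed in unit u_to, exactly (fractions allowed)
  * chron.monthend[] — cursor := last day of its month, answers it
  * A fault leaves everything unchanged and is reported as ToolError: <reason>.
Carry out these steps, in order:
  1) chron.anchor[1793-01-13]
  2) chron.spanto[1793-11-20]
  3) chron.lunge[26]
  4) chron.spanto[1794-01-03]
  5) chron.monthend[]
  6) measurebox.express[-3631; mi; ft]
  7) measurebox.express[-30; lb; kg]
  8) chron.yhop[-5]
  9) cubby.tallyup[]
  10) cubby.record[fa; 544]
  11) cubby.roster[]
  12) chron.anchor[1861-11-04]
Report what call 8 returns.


Answer: 1790-03-31

Derivation:
CALL chron.anchor[d=1793-01-13]
RET  1793-01-13
CALL chron.spanto[d=1793-11-20]
RET  311
CALL chron.lunge[n=26]
RET  1795-03-13
CALL chron.spanto[d=1794-01-03]
RET  -434
CALL chron.monthend[]
RET  1795-03-31
CALL measurebox.express[v=-3631; u_from=mi; u_to=ft]
RET  -19171680
CALL measurebox.express[v=-30; u_from=lb; u_to=kg]
RET  -136077711/10000000
CALL chron.yhop[n=-5]
RET  1790-03-31
CALL cubby.tallyup[]
RET  0
CALL cubby.record[k=fa; v=544]
RET  nil
CALL cubby.roster[]
RET  [fa]
CALL chron.anchor[d=1861-11-04]
RET  1861-11-04


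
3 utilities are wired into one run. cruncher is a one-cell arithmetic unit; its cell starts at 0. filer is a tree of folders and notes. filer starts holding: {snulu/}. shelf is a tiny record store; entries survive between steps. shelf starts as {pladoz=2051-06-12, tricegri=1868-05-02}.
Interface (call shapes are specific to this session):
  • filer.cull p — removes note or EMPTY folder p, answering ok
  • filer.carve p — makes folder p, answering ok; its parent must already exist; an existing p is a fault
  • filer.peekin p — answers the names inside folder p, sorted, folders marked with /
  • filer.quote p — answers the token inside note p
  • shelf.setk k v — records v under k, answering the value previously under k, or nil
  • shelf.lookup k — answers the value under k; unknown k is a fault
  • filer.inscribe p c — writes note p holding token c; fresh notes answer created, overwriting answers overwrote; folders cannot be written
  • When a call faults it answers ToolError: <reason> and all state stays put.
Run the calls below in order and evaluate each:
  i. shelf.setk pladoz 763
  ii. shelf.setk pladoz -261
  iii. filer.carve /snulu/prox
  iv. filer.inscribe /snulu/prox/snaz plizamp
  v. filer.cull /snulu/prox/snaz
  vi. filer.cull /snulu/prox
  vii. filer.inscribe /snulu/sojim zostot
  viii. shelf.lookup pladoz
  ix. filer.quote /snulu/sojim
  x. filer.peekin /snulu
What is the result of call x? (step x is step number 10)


Answer: [sojim]

Derivation:
$ setk k: pladoz v: 763
  2051-06-12
$ setk k: pladoz v: -261
  763
$ carve p: /snulu/prox
  ok
$ inscribe p: /snulu/prox/snaz c: plizamp
  created
$ cull p: /snulu/prox/snaz
  ok
$ cull p: /snulu/prox
  ok
$ inscribe p: /snulu/sojim c: zostot
  created
$ lookup k: pladoz
  -261
$ quote p: /snulu/sojim
  zostot
$ peekin p: /snulu
  [sojim]


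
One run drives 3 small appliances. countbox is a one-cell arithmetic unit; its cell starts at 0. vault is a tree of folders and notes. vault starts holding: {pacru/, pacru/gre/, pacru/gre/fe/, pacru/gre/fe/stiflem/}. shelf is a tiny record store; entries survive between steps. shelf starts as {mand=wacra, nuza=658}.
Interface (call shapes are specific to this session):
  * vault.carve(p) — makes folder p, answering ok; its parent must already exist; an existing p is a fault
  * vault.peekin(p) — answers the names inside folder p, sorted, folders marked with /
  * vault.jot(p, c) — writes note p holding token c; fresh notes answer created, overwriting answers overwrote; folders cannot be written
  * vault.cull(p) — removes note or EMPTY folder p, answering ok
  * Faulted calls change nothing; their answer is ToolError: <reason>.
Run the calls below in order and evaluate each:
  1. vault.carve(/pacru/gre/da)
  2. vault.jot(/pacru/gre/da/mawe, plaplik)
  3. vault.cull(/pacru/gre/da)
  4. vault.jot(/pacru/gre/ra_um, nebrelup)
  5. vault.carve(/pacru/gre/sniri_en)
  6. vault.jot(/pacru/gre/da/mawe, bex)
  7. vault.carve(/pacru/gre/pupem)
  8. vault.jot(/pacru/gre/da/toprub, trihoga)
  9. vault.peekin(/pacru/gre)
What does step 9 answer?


I use vault.carve passing p='/pacru/gre/da', giving ok.
Using vault.jot passing p='/pacru/gre/da/mawe', c='plaplik', → created.
I use vault.cull passing p='/pacru/gre/da', giving ToolError: not empty.
Then vault.jot passing p='/pacru/gre/ra_um', c='nebrelup', which returns created.
I use vault.carve passing p='/pacru/gre/sniri_en', and observe ok.
I call vault.jot passing p='/pacru/gre/da/mawe', c='bex', → overwrote.
I use vault.carve passing p='/pacru/gre/pupem', giving ok.
Now I run vault.jot passing p='/pacru/gre/da/toprub', c='trihoga', yielding created.
Next I call vault.peekin passing p='/pacru/gre', yielding [da/, fe/, pupem/, ra_um, sniri_en/].

Answer: [da/, fe/, pupem/, ra_um, sniri_en/]


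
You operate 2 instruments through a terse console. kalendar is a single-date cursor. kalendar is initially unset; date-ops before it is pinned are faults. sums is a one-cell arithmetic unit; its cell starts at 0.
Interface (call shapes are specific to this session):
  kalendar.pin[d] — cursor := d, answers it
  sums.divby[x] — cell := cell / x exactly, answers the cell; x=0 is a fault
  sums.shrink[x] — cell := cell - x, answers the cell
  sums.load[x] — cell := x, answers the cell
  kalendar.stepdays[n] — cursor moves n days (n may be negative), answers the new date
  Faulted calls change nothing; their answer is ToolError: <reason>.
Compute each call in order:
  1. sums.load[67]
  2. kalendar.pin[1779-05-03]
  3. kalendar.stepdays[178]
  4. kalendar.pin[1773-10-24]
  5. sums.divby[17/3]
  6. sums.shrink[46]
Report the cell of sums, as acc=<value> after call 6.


·→ load(x='67')
·← 67
·→ pin(d='1779-05-03')
·← 1779-05-03
·→ stepdays(n='178')
·← 1779-10-28
·→ pin(d='1773-10-24')
·← 1773-10-24
·→ divby(x='17/3')
·← 201/17
·→ shrink(x='46')
·← -581/17

Answer: acc=-581/17


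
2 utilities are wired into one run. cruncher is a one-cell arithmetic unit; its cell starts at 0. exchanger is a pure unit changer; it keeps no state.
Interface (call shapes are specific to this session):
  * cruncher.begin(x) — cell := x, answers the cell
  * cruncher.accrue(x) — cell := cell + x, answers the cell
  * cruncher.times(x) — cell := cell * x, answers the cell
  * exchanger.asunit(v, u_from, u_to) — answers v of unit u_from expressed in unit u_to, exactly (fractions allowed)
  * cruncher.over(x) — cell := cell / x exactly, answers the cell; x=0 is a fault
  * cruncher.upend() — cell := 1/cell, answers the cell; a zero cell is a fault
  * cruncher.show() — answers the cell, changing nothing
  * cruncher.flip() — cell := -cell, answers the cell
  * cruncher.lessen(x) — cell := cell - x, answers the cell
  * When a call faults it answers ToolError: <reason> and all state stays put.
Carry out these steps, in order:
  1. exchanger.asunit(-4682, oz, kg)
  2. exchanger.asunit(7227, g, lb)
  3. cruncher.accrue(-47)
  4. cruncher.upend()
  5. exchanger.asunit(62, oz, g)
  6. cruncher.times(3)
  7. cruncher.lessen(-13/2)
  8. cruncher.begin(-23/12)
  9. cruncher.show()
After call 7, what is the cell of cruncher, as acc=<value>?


! 1. asunit(v=-4682, u_from=oz, u_to=kg) => -106185973817/800000000
! 2. asunit(v=7227, u_from=g, u_to=lb) => 65700000/4123567
! 3. accrue(x=-47) => -47
! 4. upend() => -1/47
! 5. asunit(v=62, u_from=oz, u_to=g) => 1406136347/800000
! 6. times(x=3) => -3/47
! 7. lessen(x=-13/2) => 605/94
! 8. begin(x=-23/12) => -23/12
! 9. show() => -23/12

Answer: acc=605/94


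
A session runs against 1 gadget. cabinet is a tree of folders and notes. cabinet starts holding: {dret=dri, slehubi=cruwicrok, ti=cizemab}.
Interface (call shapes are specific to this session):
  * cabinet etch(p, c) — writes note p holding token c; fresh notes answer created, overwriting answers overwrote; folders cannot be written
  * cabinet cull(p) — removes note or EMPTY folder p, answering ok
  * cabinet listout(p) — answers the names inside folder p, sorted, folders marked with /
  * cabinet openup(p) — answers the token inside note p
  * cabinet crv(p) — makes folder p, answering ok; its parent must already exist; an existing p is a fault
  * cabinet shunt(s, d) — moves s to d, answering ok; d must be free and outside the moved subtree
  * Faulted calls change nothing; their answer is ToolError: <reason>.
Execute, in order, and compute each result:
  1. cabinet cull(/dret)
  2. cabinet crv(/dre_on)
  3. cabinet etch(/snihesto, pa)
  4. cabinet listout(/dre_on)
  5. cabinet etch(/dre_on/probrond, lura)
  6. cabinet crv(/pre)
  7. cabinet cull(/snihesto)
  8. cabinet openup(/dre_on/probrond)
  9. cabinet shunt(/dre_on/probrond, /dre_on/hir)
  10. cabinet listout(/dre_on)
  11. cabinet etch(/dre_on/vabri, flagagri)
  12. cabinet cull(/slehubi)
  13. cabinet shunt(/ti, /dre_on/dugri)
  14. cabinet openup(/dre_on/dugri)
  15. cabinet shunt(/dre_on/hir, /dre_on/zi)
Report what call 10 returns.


Answer: [hir]

Derivation:
Calling cabinet cull(p=/dret), and get ok.
I run cabinet crv(p=/dre_on): ok.
Using cabinet etch(p=/snihesto, c=pa), yielding created.
Then cabinet listout(p=/dre_on): [].
Using cabinet etch(p=/dre_on/probrond, c=lura), → created.
Invoking cabinet crv(p=/pre), which returns ok.
I run cabinet cull(p=/snihesto), which returns ok.
I invoke cabinet openup(p=/dre_on/probrond), yielding lura.
Now I run cabinet shunt(s=/dre_on/probrond, d=/dre_on/hir), which returns ok.
Invoking cabinet listout(p=/dre_on), and see [hir].
I call cabinet etch(p=/dre_on/vabri, c=flagagri), and see created.
I use cabinet cull(p=/slehubi), — result: ok.
Next I call cabinet shunt(s=/ti, d=/dre_on/dugri), → ok.
Using cabinet openup(p=/dre_on/dugri), giving cizemab.
Now I run cabinet shunt(s=/dre_on/hir, d=/dre_on/zi), and see ok.


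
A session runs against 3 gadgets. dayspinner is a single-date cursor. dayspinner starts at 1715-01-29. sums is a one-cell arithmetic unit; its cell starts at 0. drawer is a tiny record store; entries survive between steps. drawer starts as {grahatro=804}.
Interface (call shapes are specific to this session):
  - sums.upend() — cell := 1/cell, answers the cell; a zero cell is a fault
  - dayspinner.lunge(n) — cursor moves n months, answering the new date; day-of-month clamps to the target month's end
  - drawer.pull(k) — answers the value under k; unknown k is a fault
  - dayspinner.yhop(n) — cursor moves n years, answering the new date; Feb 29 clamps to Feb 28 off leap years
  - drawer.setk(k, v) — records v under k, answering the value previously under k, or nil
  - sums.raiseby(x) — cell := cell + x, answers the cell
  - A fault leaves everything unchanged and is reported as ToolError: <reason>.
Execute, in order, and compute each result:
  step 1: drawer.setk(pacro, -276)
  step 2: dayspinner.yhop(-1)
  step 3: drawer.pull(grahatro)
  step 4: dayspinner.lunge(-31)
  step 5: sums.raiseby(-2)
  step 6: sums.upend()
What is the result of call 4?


# drawer.setk(k: pacro, v: -276) -> nil
# dayspinner.yhop(n: -1) -> 1714-01-29
# drawer.pull(k: grahatro) -> 804
# dayspinner.lunge(n: -31) -> 1711-06-29
# sums.raiseby(x: -2) -> -2
# sums.upend() -> -1/2

Answer: 1711-06-29


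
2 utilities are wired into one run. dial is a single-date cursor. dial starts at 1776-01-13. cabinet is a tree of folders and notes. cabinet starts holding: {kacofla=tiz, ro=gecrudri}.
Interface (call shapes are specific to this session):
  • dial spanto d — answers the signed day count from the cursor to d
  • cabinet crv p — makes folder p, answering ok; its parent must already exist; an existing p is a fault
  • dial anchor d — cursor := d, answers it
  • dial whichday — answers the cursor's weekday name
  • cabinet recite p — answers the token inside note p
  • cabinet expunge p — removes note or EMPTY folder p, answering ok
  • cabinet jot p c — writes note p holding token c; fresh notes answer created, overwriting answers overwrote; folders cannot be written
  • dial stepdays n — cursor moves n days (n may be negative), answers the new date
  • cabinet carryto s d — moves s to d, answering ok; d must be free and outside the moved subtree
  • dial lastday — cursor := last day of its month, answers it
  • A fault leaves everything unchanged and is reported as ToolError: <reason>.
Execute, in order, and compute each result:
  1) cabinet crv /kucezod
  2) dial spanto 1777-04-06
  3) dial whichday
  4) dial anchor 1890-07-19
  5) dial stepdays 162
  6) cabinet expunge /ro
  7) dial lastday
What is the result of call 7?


~$ cabinet crv p→/kucezod
  ok
~$ dial spanto d→1777-04-06
  449
~$ dial whichday
  Saturday
~$ dial anchor d→1890-07-19
  1890-07-19
~$ dial stepdays n→162
  1890-12-28
~$ cabinet expunge p→/ro
  ok
~$ dial lastday
  1890-12-31

Answer: 1890-12-31


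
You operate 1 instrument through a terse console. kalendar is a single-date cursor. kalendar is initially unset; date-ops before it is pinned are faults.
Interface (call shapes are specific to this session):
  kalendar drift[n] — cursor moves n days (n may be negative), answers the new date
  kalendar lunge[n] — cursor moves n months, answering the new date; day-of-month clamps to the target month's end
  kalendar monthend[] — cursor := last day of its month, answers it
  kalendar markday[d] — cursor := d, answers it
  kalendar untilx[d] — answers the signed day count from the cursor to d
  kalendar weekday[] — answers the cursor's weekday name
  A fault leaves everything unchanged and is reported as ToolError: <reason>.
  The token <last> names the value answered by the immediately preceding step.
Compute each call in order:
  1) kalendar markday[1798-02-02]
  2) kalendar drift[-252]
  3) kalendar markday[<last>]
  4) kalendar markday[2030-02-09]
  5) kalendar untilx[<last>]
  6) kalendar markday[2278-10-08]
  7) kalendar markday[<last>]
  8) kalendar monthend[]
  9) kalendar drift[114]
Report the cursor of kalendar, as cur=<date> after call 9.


Do: kalendar markday[1798-02-02]
See: 1798-02-02
Do: kalendar drift[-252]
See: 1797-05-26
Do: kalendar markday[<last>]
See: 1797-05-26
Do: kalendar markday[2030-02-09]
See: 2030-02-09
Do: kalendar untilx[<last>]
See: 0
Do: kalendar markday[2278-10-08]
See: 2278-10-08
Do: kalendar markday[<last>]
See: 2278-10-08
Do: kalendar monthend[]
See: 2278-10-31
Do: kalendar drift[114]
See: 2279-02-22

Answer: cur=2279-02-22


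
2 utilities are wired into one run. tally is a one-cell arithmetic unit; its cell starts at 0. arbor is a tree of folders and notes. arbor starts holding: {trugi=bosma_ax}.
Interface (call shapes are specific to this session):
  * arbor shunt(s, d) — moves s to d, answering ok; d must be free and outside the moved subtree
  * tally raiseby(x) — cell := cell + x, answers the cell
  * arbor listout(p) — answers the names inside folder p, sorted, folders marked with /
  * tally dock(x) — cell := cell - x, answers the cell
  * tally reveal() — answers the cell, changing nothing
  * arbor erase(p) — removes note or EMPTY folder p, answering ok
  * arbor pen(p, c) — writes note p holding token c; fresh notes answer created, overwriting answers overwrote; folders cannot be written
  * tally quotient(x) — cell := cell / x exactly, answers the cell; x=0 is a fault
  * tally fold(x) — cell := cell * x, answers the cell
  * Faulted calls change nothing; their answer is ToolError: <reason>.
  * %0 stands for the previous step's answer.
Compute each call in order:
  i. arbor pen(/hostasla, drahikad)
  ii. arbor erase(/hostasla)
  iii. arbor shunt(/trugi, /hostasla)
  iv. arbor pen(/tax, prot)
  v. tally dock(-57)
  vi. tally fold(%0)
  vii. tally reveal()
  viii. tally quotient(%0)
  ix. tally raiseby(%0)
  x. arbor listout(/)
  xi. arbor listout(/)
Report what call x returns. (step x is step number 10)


-> arbor pen(p='/hostasla', c='drahikad')
<- created
-> arbor erase(p='/hostasla')
<- ok
-> arbor shunt(s='/trugi', d='/hostasla')
<- ok
-> arbor pen(p='/tax', c='prot')
<- created
-> tally dock(x='-57')
<- 57
-> tally fold(x='%0')
<- 3249
-> tally reveal()
<- 3249
-> tally quotient(x='%0')
<- 1
-> tally raiseby(x='%0')
<- 2
-> arbor listout(p='/')
<- [hostasla, tax]
-> arbor listout(p='/')
<- [hostasla, tax]

Answer: [hostasla, tax]


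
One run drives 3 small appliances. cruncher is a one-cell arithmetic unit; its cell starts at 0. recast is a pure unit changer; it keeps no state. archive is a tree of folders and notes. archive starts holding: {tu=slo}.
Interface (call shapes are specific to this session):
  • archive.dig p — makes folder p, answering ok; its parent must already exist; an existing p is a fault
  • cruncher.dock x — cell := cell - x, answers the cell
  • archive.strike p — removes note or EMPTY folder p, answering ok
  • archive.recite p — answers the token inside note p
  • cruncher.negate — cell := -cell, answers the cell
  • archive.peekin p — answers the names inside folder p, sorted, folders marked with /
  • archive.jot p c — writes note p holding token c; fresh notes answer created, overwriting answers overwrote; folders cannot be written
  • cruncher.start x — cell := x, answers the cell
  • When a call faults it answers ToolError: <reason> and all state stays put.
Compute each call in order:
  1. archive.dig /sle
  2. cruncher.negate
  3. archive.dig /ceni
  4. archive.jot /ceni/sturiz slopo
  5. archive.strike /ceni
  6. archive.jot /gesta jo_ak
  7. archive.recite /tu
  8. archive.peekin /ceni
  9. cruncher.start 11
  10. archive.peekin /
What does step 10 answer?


~$ archive.dig /sle
  ok
~$ cruncher.negate
  0
~$ archive.dig /ceni
  ok
~$ archive.jot /ceni/sturiz slopo
  created
~$ archive.strike /ceni
  ToolError: not empty
~$ archive.jot /gesta jo_ak
  created
~$ archive.recite /tu
  slo
~$ archive.peekin /ceni
  [sturiz]
~$ cruncher.start 11
  11
~$ archive.peekin /
  [ceni/, gesta, sle/, tu]

Answer: [ceni/, gesta, sle/, tu]


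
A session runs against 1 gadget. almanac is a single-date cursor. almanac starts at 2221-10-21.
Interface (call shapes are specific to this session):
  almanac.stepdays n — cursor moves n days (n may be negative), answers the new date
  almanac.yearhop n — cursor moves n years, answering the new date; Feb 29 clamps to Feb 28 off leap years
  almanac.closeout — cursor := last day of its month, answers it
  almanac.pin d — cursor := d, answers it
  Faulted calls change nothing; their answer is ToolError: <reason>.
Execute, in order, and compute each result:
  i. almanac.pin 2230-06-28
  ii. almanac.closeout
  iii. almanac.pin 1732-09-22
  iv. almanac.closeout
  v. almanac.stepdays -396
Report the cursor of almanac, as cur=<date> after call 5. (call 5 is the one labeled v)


Answer: cur=1731-08-31

Derivation:
·→ almanac.pin(2230-06-28)
·← 2230-06-28
·→ almanac.closeout()
·← 2230-06-30
·→ almanac.pin(1732-09-22)
·← 1732-09-22
·→ almanac.closeout()
·← 1732-09-30
·→ almanac.stepdays(-396)
·← 1731-08-31


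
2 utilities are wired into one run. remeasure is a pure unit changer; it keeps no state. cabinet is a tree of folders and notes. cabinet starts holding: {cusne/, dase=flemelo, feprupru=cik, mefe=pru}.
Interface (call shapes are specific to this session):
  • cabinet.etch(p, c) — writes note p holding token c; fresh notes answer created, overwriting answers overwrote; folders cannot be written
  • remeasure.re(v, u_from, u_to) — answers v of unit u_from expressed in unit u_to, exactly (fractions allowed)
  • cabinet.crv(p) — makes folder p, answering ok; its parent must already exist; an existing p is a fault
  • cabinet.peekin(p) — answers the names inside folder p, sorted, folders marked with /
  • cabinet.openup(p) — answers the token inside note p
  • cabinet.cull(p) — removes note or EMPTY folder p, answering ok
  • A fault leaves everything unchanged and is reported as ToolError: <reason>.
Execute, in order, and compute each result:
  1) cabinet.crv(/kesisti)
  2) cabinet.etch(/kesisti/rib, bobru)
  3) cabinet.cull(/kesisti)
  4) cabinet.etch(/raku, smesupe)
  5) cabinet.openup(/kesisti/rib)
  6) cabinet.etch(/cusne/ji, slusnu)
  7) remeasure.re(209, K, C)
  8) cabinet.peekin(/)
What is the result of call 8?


Answer: [cusne/, dase, feprupru, kesisti/, mefe, raku]

Derivation:
-> crv(p='/kesisti')
<- ok
-> etch(p='/kesisti/rib', c='bobru')
<- created
-> cull(p='/kesisti')
<- ToolError: not empty
-> etch(p='/raku', c='smesupe')
<- created
-> openup(p='/kesisti/rib')
<- bobru
-> etch(p='/cusne/ji', c='slusnu')
<- created
-> re(v='209', u_from='K', u_to='C')
<- -1283/20
-> peekin(p='/')
<- [cusne/, dase, feprupru, kesisti/, mefe, raku]


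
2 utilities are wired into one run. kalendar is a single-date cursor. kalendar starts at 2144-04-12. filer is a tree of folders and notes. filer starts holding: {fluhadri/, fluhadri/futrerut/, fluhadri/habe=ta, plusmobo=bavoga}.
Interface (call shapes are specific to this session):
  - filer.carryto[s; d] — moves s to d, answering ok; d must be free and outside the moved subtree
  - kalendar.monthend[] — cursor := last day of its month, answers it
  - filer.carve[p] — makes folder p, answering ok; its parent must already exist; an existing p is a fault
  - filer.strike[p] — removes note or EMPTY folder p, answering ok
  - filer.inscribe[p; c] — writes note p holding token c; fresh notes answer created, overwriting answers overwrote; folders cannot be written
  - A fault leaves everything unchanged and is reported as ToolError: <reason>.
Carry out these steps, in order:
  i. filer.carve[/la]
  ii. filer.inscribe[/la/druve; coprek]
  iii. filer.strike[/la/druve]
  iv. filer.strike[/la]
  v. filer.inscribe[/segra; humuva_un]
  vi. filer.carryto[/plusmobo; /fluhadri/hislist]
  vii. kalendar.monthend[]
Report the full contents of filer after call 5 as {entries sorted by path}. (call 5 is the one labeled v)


I call carve on p='/la', → ok.
Invoking inscribe on p='/la/druve', c='coprek', and see created.
Using strike on p='/la/druve', → ok.
I call strike on p='/la', and observe ok.
Now I run inscribe on p='/segra', c='humuva_un': created.
I use carryto on s='/plusmobo', d='/fluhadri/hislist', and get ok.
Invoking monthend, and see 2144-04-30.

Answer: {fluhadri/, fluhadri/futrerut/, fluhadri/habe=ta, plusmobo=bavoga, segra=humuva_un}


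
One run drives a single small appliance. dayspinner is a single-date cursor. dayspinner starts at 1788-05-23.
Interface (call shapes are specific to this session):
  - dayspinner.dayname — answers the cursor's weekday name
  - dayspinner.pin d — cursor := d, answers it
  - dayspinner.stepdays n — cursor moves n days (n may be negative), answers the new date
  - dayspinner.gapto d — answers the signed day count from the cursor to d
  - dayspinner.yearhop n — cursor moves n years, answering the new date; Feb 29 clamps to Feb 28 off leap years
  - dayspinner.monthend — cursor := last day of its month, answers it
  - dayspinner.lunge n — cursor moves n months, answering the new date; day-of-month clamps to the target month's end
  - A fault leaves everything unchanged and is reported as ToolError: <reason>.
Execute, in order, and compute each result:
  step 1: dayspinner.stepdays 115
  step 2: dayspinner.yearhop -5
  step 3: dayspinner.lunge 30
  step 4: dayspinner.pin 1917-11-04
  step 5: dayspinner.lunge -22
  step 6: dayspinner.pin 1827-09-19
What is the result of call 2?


Answer: 1783-09-15

Derivation:
$ stepdays n='115'
= 1788-09-15
$ yearhop n='-5'
= 1783-09-15
$ lunge n='30'
= 1786-03-15
$ pin d='1917-11-04'
= 1917-11-04
$ lunge n='-22'
= 1916-01-04
$ pin d='1827-09-19'
= 1827-09-19


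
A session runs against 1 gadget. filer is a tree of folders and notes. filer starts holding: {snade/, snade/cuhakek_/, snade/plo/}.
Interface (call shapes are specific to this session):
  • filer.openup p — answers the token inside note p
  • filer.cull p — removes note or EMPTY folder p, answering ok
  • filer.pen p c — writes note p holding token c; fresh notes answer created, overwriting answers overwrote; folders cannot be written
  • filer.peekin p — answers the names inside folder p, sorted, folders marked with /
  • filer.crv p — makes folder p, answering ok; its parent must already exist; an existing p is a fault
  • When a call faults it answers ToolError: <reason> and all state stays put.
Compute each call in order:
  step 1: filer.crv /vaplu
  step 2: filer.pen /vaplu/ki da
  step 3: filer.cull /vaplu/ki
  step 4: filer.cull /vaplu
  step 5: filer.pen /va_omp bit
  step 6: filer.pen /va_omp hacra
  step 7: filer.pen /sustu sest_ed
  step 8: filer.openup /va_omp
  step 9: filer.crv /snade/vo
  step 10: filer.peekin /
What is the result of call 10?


·→ filer.crv(p→/vaplu)
·← ok
·→ filer.pen(p→/vaplu/ki, c→da)
·← created
·→ filer.cull(p→/vaplu/ki)
·← ok
·→ filer.cull(p→/vaplu)
·← ok
·→ filer.pen(p→/va_omp, c→bit)
·← created
·→ filer.pen(p→/va_omp, c→hacra)
·← overwrote
·→ filer.pen(p→/sustu, c→sest_ed)
·← created
·→ filer.openup(p→/va_omp)
·← hacra
·→ filer.crv(p→/snade/vo)
·← ok
·→ filer.peekin(p→/)
·← [snade/, sustu, va_omp]

Answer: [snade/, sustu, va_omp]


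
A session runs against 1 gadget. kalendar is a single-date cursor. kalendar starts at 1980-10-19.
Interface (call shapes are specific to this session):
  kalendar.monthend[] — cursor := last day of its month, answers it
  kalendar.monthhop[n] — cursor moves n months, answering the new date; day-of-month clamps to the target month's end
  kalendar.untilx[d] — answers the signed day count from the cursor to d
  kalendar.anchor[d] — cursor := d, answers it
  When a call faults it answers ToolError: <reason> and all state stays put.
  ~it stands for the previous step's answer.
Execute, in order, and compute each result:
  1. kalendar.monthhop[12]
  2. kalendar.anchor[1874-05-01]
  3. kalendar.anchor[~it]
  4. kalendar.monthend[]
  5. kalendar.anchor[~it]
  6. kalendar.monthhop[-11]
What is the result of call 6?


Answer: 1873-06-30

Derivation:
-- kalendar.monthhop(n='12') -> 1981-10-19
-- kalendar.anchor(d='1874-05-01') -> 1874-05-01
-- kalendar.anchor(d='~it') -> 1874-05-01
-- kalendar.monthend() -> 1874-05-31
-- kalendar.anchor(d='~it') -> 1874-05-31
-- kalendar.monthhop(n='-11') -> 1873-06-30


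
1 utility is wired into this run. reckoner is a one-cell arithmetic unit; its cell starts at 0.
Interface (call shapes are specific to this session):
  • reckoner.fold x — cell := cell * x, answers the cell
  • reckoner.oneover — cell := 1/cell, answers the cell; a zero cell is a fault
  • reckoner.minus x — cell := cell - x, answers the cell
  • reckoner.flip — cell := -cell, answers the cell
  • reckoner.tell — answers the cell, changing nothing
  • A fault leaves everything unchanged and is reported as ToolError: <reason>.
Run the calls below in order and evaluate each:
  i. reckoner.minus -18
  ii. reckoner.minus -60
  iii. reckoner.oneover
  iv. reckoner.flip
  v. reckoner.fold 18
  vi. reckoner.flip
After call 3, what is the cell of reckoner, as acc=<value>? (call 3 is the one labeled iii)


Answer: acc=1/78

Derivation:
→ reckoner.minus(-18)
← 18
→ reckoner.minus(-60)
← 78
→ reckoner.oneover()
← 1/78
→ reckoner.flip()
← -1/78
→ reckoner.fold(18)
← -3/13
→ reckoner.flip()
← 3/13


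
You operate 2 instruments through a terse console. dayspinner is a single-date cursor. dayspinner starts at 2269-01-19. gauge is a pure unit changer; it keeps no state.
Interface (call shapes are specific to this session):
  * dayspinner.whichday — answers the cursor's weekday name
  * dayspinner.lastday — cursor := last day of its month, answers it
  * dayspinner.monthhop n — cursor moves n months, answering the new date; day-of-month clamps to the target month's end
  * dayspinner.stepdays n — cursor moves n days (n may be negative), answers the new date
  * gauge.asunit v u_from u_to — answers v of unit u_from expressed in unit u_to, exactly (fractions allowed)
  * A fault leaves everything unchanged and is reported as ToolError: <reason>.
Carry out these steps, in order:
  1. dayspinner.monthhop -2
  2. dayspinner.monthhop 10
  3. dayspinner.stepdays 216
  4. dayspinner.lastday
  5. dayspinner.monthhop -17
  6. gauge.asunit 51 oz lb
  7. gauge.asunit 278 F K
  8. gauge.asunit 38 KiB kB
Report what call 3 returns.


Answer: 2270-04-23

Derivation:
% 1. dayspinner.monthhop(-2) => 2268-11-19
% 2. dayspinner.monthhop(10) => 2269-09-19
% 3. dayspinner.stepdays(216) => 2270-04-23
% 4. dayspinner.lastday() => 2270-04-30
% 5. dayspinner.monthhop(-17) => 2268-11-30
% 6. gauge.asunit(51, oz, lb) => 51/16
% 7. gauge.asunit(278, F, K) => 24589/60
% 8. gauge.asunit(38, KiB, kB) => 4864/125


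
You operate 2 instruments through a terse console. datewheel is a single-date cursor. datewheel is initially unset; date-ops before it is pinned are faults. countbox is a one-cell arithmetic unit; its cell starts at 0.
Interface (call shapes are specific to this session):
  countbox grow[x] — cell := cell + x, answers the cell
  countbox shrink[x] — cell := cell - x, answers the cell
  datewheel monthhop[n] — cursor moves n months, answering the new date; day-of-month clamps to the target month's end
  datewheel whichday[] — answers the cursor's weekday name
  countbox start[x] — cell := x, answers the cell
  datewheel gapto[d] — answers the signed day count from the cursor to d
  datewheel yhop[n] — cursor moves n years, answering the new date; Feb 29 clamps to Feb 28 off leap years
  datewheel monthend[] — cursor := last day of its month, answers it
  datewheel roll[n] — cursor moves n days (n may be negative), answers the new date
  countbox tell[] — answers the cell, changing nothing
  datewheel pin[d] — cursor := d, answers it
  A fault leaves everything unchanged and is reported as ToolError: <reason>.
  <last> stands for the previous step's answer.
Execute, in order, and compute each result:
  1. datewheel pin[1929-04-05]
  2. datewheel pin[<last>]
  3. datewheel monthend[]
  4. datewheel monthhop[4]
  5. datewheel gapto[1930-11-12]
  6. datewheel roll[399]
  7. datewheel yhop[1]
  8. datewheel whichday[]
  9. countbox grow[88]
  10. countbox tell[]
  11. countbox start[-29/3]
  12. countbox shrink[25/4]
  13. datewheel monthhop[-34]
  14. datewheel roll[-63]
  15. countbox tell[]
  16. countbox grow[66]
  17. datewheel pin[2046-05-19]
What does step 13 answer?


Using datewheel pin passing 1929-04-05, and see 1929-04-05.
Using datewheel pin passing <last>, and see 1929-04-05.
Now I run datewheel monthend(), — result: 1929-04-30.
I invoke datewheel monthhop passing 4, which returns 1929-08-30.
Now I run datewheel gapto passing 1930-11-12, → 439.
I run datewheel roll passing 399, which returns 1930-10-03.
I try datewheel yhop passing 1, which returns 1931-10-03.
I try datewheel whichday(): Saturday.
I try countbox grow passing 88, — result: 88.
Next I call countbox tell, — result: 88.
Next I call countbox start passing -29/3, → -29/3.
I call countbox shrink passing 25/4: -191/12.
Next I call datewheel monthhop passing -34, yielding 1928-12-03.
Invoking datewheel roll passing -63, which returns 1928-10-01.
I use countbox tell, — result: -191/12.
I run countbox grow passing 66, giving 601/12.
Next I call datewheel pin passing 2046-05-19, and get 2046-05-19.

Answer: 1928-12-03


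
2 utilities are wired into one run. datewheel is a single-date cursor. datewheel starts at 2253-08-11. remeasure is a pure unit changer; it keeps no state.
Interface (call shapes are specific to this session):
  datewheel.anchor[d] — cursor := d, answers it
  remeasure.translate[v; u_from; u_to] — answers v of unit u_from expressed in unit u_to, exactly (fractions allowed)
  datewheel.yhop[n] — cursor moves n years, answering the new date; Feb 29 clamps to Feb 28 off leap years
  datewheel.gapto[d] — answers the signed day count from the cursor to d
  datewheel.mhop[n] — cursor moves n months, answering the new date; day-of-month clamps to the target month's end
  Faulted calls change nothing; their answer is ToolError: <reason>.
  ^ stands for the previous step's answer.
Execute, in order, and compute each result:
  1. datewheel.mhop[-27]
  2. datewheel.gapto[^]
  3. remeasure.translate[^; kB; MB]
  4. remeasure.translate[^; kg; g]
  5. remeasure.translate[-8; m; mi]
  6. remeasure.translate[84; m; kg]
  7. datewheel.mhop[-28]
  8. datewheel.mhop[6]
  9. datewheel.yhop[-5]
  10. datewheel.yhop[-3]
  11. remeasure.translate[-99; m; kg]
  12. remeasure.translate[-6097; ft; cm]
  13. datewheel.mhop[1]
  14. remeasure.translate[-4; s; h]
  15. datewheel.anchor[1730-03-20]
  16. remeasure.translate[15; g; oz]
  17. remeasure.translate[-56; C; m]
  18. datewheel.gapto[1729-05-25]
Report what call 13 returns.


Answer: 2241-08-11

Derivation:
;; datewheel.mhop(n='-27') => 2251-05-11
;; datewheel.gapto(d='^') => 0
;; remeasure.translate(v='^', u_from='kB', u_to='MB') => 0
;; remeasure.translate(v='^', u_from='kg', u_to='g') => 0
;; remeasure.translate(v='-8', u_from='m', u_to='mi') => -125/25146
;; remeasure.translate(v='84', u_from='m', u_to='kg') => ToolError: incompatible units
;; datewheel.mhop(n='-28') => 2249-01-11
;; datewheel.mhop(n='6') => 2249-07-11
;; datewheel.yhop(n='-5') => 2244-07-11
;; datewheel.yhop(n='-3') => 2241-07-11
;; remeasure.translate(v='-99', u_from='m', u_to='kg') => ToolError: incompatible units
;; remeasure.translate(v='-6097', u_from='ft', u_to='cm') => -4645914/25
;; datewheel.mhop(n='1') => 2241-08-11
;; remeasure.translate(v='-4', u_from='s', u_to='h') => -1/900
;; datewheel.anchor(d='1730-03-20') => 1730-03-20
;; remeasure.translate(v='15', u_from='g', u_to='oz') => 24000000/45359237
;; remeasure.translate(v='-56', u_from='C', u_to='m') => ToolError: incompatible units
;; datewheel.gapto(d='1729-05-25') => -299


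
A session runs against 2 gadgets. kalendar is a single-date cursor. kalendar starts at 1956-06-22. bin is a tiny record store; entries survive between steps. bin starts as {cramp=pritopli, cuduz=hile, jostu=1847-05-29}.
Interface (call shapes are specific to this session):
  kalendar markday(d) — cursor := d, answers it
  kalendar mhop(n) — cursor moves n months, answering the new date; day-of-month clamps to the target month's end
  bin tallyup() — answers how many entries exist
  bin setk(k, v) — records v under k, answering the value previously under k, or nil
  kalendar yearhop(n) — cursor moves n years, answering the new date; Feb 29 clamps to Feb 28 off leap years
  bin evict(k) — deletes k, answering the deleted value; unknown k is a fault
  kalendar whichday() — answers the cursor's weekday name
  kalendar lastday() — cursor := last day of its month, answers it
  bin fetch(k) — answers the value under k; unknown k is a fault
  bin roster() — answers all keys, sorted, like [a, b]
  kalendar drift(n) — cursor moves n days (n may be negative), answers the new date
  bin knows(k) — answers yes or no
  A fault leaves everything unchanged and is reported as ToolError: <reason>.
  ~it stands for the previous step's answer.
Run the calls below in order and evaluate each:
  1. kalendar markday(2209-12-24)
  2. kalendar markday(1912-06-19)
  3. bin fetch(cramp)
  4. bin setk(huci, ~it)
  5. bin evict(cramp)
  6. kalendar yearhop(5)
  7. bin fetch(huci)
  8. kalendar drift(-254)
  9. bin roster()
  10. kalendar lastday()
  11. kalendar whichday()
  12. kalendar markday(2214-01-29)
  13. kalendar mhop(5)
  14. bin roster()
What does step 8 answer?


Answer: 1916-10-08

Derivation:
$ kalendar markday d=2209-12-24
  2209-12-24
$ kalendar markday d=1912-06-19
  1912-06-19
$ bin fetch k=cramp
  pritopli
$ bin setk k=huci v=~it
  nil
$ bin evict k=cramp
  pritopli
$ kalendar yearhop n=5
  1917-06-19
$ bin fetch k=huci
  pritopli
$ kalendar drift n=-254
  1916-10-08
$ bin roster
  [cuduz, huci, jostu]
$ kalendar lastday
  1916-10-31
$ kalendar whichday
  Tuesday
$ kalendar markday d=2214-01-29
  2214-01-29
$ kalendar mhop n=5
  2214-06-29
$ bin roster
  [cuduz, huci, jostu]


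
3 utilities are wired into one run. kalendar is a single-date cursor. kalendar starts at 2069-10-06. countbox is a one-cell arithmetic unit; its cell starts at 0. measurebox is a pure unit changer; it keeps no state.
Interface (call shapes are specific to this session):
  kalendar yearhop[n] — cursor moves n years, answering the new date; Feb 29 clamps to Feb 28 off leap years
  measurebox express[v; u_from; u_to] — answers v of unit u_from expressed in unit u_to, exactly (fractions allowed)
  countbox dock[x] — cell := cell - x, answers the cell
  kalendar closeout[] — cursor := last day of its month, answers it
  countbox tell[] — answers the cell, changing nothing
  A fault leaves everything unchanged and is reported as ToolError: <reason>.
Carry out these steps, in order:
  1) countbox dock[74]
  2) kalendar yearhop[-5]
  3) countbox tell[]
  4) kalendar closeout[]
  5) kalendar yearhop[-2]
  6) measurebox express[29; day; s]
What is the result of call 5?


> countbox dock 74
= -74
> kalendar yearhop -5
= 2064-10-06
> countbox tell
= -74
> kalendar closeout
= 2064-10-31
> kalendar yearhop -2
= 2062-10-31
> measurebox express 29 day s
= 2505600

Answer: 2062-10-31


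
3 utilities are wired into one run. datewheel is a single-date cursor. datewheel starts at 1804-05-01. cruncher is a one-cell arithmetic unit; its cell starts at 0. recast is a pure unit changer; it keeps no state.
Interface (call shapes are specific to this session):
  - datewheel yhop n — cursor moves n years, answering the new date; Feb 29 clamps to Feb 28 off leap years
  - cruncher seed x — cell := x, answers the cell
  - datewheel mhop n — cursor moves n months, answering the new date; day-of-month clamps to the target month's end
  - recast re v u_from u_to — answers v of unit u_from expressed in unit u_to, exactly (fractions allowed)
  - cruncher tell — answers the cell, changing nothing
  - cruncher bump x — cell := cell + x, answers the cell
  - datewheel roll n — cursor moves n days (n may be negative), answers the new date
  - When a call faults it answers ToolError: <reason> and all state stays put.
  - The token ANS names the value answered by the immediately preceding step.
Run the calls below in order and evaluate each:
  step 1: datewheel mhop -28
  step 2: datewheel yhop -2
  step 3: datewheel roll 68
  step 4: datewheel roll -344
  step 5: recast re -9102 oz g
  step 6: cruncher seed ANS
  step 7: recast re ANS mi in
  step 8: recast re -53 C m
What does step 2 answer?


;; datewheel mhop(n→-28) => 1802-01-01
;; datewheel yhop(n→-2) => 1800-01-01
;; datewheel roll(n→68) => 1800-03-10
;; datewheel roll(n→-344) => 1799-03-31
;; recast re(v→-9102, u_from→oz, u_to→g) => -206429887587/800000
;; cruncher seed(x→ANS) => -206429887587/800000
;; recast re(v→ANS, u_from→mi, u_to→in) => -20436558871113/1250
;; recast re(v→-53, u_from→C, u_to→m) => ToolError: incompatible units

Answer: 1800-01-01
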